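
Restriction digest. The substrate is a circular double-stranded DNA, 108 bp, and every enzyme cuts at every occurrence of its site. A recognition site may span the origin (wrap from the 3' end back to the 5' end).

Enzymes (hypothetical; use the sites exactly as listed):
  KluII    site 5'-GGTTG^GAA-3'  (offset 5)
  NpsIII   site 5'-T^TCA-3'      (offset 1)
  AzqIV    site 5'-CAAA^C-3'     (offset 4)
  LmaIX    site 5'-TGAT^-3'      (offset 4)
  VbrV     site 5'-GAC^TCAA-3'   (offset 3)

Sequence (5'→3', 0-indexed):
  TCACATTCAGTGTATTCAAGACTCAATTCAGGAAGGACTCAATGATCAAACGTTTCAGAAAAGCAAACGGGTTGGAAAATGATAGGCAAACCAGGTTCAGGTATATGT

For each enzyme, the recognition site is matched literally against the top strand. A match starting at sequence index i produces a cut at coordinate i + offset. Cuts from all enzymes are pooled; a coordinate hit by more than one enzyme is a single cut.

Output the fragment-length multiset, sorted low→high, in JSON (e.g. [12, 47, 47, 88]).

[4,4,5,6,6,7,7,7,8,9,9,11,12,13]

Site scan:
  KluII (GGTTGGAA, off=5): starts [69] → cuts [74]
  NpsIII (TTCA, off=1): starts [5, 14, 26, 53, 95, 107] → cuts [0, 6, 15, 27, 54, 96]
  AzqIV (CAAAC, off=4): starts [46, 63, 86] → cuts [50, 67, 90]
  LmaIX (TGAT, off=4): starts [42, 79] → cuts [46, 83]
  VbrV (GACTCAA, off=3): starts [19, 35] → cuts [22, 38]

Pooled cuts: [0, 6, 15, 22, 27, 38, 46, 50, 54, 67, 74, 83, 90, 96]

Fragments:
  0→6: 6 bp
  6→15: 9 bp
  15→22: 7 bp
  22→27: 5 bp
  27→38: 11 bp
  38→46: 8 bp
  46→50: 4 bp
  50→54: 4 bp
  54→67: 13 bp
  67→74: 7 bp
  74→83: 9 bp
  83→90: 7 bp
  90→96: 6 bp
  96→0 (wrap): 108-96+0 = 12 bp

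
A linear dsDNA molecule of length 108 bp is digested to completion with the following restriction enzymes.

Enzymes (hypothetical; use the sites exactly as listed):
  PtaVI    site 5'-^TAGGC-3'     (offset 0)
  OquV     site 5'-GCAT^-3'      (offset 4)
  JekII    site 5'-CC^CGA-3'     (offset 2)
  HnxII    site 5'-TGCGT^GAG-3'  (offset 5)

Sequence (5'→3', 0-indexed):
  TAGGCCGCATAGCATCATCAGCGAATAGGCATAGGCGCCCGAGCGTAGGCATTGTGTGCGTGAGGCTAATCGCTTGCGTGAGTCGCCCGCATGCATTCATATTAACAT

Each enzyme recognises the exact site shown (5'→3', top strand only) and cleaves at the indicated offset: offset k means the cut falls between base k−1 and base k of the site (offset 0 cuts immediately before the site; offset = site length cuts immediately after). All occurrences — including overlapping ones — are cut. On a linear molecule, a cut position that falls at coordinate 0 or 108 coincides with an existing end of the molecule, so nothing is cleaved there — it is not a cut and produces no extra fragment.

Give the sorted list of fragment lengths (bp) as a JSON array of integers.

[1,4,5,6,6,7,7,9,10,10,12,13,18]

Per-enzyme occurrences:
  PtaVI (TAGGC, off=0): starts [0, 25, 31, 45] → cuts [25, 31, 45] (position 0 is a terminus of the linear molecule — no cut)
  OquV (GCAT, off=4): starts [6, 11, 28, 48, 88, 92] → cuts [10, 15, 32, 52, 92, 96]
  JekII (CCCGA, off=2): starts [37] → cuts [39]
  HnxII (TGCGTGAG, off=5): starts [56, 74] → cuts [61, 79]

Pooled cuts: [10, 15, 25, 31, 32, 39, 45, 52, 61, 79, 92, 96]

Fragment lengths:
  [0,10): 10 bp
  [10,15): 5 bp
  [15,25): 10 bp
  [25,31): 6 bp
  [31,32): 1 bp
  [32,39): 7 bp
  [39,45): 6 bp
  [45,52): 7 bp
  [52,61): 9 bp
  [61,79): 18 bp
  [79,92): 13 bp
  [92,96): 4 bp
  [96,108): 12 bp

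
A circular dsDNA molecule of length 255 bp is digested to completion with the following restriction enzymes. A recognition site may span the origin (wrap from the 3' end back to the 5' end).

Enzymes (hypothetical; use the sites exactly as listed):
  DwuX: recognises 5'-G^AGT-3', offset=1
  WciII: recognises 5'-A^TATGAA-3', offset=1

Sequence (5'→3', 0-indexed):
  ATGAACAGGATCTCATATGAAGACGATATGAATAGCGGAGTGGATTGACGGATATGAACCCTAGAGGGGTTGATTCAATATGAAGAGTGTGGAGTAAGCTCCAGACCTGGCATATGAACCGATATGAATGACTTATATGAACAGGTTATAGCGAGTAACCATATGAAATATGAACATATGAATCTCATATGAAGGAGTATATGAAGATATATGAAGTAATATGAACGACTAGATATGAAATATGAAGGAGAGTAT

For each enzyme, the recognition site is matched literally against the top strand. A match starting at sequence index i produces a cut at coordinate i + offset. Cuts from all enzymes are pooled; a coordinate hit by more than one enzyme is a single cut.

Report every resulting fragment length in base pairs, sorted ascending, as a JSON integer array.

[4,4,7,7,7,7,8,8,8,10,10,10,10,11,11,12,13,14,14,16,18,20,26]

Scan for sites:
  DwuX GAGT/1: at [37, 84, 91, 152, 194, 249] ⇒ [38, 85, 92, 153, 195, 250]
  WciII ATATGAA/1: at [14, 25, 51, 77, 111, 121, 134, 160, 167, 175, 186, 198, 208, 218, 232, 239, 253] ⇒ [15, 26, 52, 78, 112, 122, 135, 161, 168, 176, 187, 199, 209, 219, 233, 240, 254]

Pooled cuts: [15, 26, 38, 52, 78, 85, 92, 112, 122, 135, 153, 161, 168, 176, 187, 195, 199, 209, 219, 233, 240, 250, 254]

Fragment lengths:
  15→26: 11 bp
  26→38: 12 bp
  38→52: 14 bp
  52→78: 26 bp
  78→85: 7 bp
  85→92: 7 bp
  92→112: 20 bp
  112→122: 10 bp
  122→135: 13 bp
  135→153: 18 bp
  153→161: 8 bp
  161→168: 7 bp
  168→176: 8 bp
  176→187: 11 bp
  187→195: 8 bp
  195→199: 4 bp
  199→209: 10 bp
  209→219: 10 bp
  219→233: 14 bp
  233→240: 7 bp
  240→250: 10 bp
  250→254: 4 bp
  254→15 (wrap): 255-254+15 = 16 bp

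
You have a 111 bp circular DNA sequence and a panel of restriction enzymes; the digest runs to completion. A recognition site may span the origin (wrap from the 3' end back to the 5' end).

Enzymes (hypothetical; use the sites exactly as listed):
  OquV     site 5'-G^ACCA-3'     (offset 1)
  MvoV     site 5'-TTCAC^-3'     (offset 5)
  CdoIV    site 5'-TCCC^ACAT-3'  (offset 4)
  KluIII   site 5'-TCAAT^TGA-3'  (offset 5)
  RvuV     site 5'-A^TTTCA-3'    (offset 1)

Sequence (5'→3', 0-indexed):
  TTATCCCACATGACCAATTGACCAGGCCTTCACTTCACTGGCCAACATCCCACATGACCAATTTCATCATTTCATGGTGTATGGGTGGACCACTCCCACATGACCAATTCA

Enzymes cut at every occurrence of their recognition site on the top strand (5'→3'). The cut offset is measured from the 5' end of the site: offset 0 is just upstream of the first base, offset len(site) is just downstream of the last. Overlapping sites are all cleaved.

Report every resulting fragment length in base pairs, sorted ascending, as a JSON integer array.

[5,5,5,5,5,8,8,9,13,13,16,19]

Per-enzyme occurrences:
  OquV (GACCA, off=1): starts [11, 19, 55, 87, 101] → cuts [12, 20, 56, 88, 102]
  MvoV (TTCAC, off=5): starts [28, 33] → cuts [33, 38]
  CdoIV (TCCCACAT, off=4): starts [3, 47, 93] → cuts [7, 51, 97]
  KluIII (TCAATTGA, off=5): no sites
  RvuV (ATTTCA, off=1): starts [60, 68] → cuts [61, 69]

All cut coordinates (distinct, sorted): [7, 12, 20, 33, 38, 51, 56, 61, 69, 88, 97, 102]

Fragments:
  7→12: 5 bp
  12→20: 8 bp
  20→33: 13 bp
  33→38: 5 bp
  38→51: 13 bp
  51→56: 5 bp
  56→61: 5 bp
  61→69: 8 bp
  69→88: 19 bp
  88→97: 9 bp
  97→102: 5 bp
  102→7 (wrap): 111-102+7 = 16 bp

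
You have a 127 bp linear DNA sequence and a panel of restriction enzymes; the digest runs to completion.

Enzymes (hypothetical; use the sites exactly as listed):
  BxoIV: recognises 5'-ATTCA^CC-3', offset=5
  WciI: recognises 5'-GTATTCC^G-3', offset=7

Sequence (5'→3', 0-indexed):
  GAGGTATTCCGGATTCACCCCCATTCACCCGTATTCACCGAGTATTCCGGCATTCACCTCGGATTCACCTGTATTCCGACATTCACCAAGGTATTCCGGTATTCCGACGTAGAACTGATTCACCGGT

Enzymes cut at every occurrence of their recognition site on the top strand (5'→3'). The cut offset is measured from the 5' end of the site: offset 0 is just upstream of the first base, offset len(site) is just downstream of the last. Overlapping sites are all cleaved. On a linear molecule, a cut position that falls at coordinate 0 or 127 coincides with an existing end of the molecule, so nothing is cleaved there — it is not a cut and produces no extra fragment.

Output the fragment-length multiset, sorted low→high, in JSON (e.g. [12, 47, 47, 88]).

[5,7,8,8,8,10,10,10,10,11,11,12,17]

Per-enzyme occurrences:
  BxoIV (ATTCACC, off=5): starts [12, 22, 32, 51, 62, 80, 117] → cuts [17, 27, 37, 56, 67, 85, 122]
  WciI (GTATTCCG, off=7): starts [3, 41, 70, 90, 98] → cuts [10, 48, 77, 97, 105]

All cut coordinates (distinct, sorted): [10, 17, 27, 37, 48, 56, 67, 77, 85, 97, 105, 122]

Fragments:
  [0,10): 10 bp
  [10,17): 7 bp
  [17,27): 10 bp
  [27,37): 10 bp
  [37,48): 11 bp
  [48,56): 8 bp
  [56,67): 11 bp
  [67,77): 10 bp
  [77,85): 8 bp
  [85,97): 12 bp
  [97,105): 8 bp
  [105,122): 17 bp
  [122,127): 5 bp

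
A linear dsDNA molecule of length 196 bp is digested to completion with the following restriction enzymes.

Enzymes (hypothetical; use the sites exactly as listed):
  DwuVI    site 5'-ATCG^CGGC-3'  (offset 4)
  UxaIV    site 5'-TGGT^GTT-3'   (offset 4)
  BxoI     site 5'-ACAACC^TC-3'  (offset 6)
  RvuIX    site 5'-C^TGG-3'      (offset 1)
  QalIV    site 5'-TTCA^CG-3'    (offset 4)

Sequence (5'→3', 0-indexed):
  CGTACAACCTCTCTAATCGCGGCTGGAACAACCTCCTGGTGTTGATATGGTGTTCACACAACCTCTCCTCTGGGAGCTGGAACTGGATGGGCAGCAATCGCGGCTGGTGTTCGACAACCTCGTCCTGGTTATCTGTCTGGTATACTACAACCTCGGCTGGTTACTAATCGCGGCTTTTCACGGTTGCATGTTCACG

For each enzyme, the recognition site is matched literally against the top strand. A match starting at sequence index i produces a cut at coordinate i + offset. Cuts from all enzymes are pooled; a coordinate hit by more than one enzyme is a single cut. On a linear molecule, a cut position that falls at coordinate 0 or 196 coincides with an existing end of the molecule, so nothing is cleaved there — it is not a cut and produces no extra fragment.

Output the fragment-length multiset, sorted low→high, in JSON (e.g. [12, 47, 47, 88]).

[2,3,4,4,4,4,5,6,6,7,7,9,10,10,10,11,11,12,12,13,14,15,17]

Site scan:
  DwuVI (ATCGCGGC, off=4): starts [15, 96, 166] → cuts [19, 100, 170]
  UxaIV (TGGTGTT, off=4): starts [36, 47, 104] → cuts [40, 51, 108]
  BxoI (ACAACCTC, off=6): starts [3, 27, 57, 113, 146] → cuts [9, 33, 63, 119, 152]
  RvuIX (CTGG, off=1): starts [22, 35, 69, 76, 82, 103, 124, 136, 156] → cuts [23, 36, 70, 77, 83, 104, 125, 137, 157]
  QalIV (TTCACG, off=4): starts [176, 190] → cuts [180, 194]

Pooled cuts: [9, 19, 23, 33, 36, 40, 51, 63, 70, 77, 83, 100, 104, 108, 119, 125, 137, 152, 157, 170, 180, 194]

Fragments:
  [0,9): 9 bp
  [9,19): 10 bp
  [19,23): 4 bp
  [23,33): 10 bp
  [33,36): 3 bp
  [36,40): 4 bp
  [40,51): 11 bp
  [51,63): 12 bp
  [63,70): 7 bp
  [70,77): 7 bp
  [77,83): 6 bp
  [83,100): 17 bp
  [100,104): 4 bp
  [104,108): 4 bp
  [108,119): 11 bp
  [119,125): 6 bp
  [125,137): 12 bp
  [137,152): 15 bp
  [152,157): 5 bp
  [157,170): 13 bp
  [170,180): 10 bp
  [180,194): 14 bp
  [194,196): 2 bp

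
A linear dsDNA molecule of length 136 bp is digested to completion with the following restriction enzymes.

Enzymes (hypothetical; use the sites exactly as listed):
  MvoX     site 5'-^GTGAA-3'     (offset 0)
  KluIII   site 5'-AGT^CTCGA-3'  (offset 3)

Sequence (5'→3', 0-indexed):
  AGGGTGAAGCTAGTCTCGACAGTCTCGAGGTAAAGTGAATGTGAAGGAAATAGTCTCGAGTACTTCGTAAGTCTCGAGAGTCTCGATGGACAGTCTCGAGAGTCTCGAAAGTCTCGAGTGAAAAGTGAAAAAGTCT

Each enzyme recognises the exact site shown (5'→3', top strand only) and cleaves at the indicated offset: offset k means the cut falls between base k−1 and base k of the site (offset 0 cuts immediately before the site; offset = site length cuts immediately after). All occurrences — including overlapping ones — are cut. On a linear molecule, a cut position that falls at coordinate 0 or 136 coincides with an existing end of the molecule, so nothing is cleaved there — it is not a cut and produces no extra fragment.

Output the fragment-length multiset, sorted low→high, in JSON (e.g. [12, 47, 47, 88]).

Per-enzyme occurrences:
  MvoX (GTGAA, off=0): starts [3, 34, 40, 117, 124] → cuts [3, 34, 40, 117, 124]
  KluIII (AGTCTCGA, off=3): starts [11, 20, 51, 69, 78, 91, 100, 109] → cuts [14, 23, 54, 72, 81, 94, 103, 112]

All cut coordinates (distinct, sorted): [3, 14, 23, 34, 40, 54, 72, 81, 94, 103, 112, 117, 124]

Fragments:
  [0,3): 3 bp
  [3,14): 11 bp
  [14,23): 9 bp
  [23,34): 11 bp
  [34,40): 6 bp
  [40,54): 14 bp
  [54,72): 18 bp
  [72,81): 9 bp
  [81,94): 13 bp
  [94,103): 9 bp
  [103,112): 9 bp
  [112,117): 5 bp
  [117,124): 7 bp
  [124,136): 12 bp

[3,5,6,7,9,9,9,9,11,11,12,13,14,18]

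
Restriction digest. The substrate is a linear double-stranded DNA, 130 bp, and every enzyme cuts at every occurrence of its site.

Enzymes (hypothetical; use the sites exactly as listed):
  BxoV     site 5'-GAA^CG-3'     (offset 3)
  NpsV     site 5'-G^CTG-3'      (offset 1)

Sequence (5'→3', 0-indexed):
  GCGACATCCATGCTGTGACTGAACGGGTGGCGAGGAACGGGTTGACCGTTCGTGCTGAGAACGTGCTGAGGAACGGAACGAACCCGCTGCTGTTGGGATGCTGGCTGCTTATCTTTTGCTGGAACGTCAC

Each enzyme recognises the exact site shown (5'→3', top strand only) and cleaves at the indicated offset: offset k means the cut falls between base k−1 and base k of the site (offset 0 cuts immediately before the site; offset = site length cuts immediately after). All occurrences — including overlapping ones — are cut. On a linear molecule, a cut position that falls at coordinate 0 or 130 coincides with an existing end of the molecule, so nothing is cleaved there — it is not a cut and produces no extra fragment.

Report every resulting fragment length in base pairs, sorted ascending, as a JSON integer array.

Per-enzyme occurrences:
  BxoV (GAACG, off=3): starts [20, 34, 58, 70, 75, 121] → cuts [23, 37, 61, 73, 78, 124]
  NpsV (GCTG, off=1): starts [11, 53, 64, 85, 88, 99, 103, 117] → cuts [12, 54, 65, 86, 89, 100, 104, 118]

Pooled cuts: [12, 23, 37, 54, 61, 65, 73, 78, 86, 89, 100, 104, 118, 124]

Fragment lengths:
  [0,12): 12 bp
  [12,23): 11 bp
  [23,37): 14 bp
  [37,54): 17 bp
  [54,61): 7 bp
  [61,65): 4 bp
  [65,73): 8 bp
  [73,78): 5 bp
  [78,86): 8 bp
  [86,89): 3 bp
  [89,100): 11 bp
  [100,104): 4 bp
  [104,118): 14 bp
  [118,124): 6 bp
  [124,130): 6 bp

[3,4,4,5,6,6,7,8,8,11,11,12,14,14,17]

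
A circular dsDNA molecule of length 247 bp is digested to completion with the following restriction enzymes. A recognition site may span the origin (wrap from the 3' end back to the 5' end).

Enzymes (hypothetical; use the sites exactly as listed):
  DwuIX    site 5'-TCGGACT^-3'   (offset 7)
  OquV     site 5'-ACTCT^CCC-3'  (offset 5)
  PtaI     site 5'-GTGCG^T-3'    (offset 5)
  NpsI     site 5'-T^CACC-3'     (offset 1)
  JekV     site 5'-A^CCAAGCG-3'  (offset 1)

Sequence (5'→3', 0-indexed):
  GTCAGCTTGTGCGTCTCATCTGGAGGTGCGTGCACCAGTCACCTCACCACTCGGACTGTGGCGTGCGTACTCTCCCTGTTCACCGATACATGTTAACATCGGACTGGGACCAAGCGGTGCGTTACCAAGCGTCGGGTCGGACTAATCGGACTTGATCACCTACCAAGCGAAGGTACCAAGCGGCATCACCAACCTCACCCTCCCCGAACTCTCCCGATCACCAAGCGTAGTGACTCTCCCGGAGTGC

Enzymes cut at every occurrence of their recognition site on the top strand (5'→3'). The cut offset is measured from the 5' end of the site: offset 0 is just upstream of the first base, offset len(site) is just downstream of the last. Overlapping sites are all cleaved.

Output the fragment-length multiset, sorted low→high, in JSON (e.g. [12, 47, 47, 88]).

Scan for sites:
  DwuIX (TCGGACT, off=7): starts [50, 98, 136, 145] → cuts [57, 105, 143, 152]
  OquV (ACTCTCCC, off=5): starts [68, 207, 232] → cuts [73, 212, 237]
  PtaI (GTGCGT, off=5): starts [8, 25, 62, 116, 243] → cuts [1, 13, 30, 67, 121]
  NpsI (TCACC, off=1): starts [38, 43, 79, 155, 185, 194, 217] → cuts [39, 44, 80, 156, 186, 195, 218]
  JekV (ACCAAGCG, off=1): starts [108, 123, 161, 174, 219] → cuts [109, 124, 162, 175, 220]

Pooled cuts: [1, 13, 30, 39, 44, 57, 67, 73, 80, 105, 109, 121, 124, 143, 152, 156, 162, 175, 186, 195, 212, 218, 220, 237]

Fragment lengths:
  1→13: 12 bp
  13→30: 17 bp
  30→39: 9 bp
  39→44: 5 bp
  44→57: 13 bp
  57→67: 10 bp
  67→73: 6 bp
  73→80: 7 bp
  80→105: 25 bp
  105→109: 4 bp
  109→121: 12 bp
  121→124: 3 bp
  124→143: 19 bp
  143→152: 9 bp
  152→156: 4 bp
  156→162: 6 bp
  162→175: 13 bp
  175→186: 11 bp
  186→195: 9 bp
  195→212: 17 bp
  212→218: 6 bp
  218→220: 2 bp
  220→237: 17 bp
  237→1 (wrap): 247-237+1 = 11 bp

[2,3,4,4,5,6,6,6,7,9,9,9,10,11,11,12,12,13,13,17,17,17,19,25]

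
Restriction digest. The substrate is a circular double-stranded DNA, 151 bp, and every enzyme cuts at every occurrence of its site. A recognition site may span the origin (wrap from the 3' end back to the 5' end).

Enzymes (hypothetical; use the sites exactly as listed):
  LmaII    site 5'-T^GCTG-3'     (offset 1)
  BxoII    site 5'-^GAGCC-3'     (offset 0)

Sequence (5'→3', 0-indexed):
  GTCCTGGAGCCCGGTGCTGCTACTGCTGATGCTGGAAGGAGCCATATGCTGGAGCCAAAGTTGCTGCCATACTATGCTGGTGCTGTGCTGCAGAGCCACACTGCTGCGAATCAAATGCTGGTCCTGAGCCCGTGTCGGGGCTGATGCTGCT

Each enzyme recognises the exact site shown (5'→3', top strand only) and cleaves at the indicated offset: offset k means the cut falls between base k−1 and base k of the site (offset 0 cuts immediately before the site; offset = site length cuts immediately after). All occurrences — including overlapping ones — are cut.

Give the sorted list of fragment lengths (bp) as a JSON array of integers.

Scan for sites:
  LmaII TGCTG/1: at [14, 23, 29, 46, 61, 74, 80, 85, 101, 115, 144, 147] ⇒ [15, 24, 30, 47, 62, 75, 81, 86, 102, 116, 145, 148]
  BxoII GAGCC/0: at [6, 38, 51, 92, 125] ⇒ [6, 38, 51, 92, 125]

All cut coordinates (distinct, sorted): [6, 15, 24, 30, 38, 47, 51, 62, 75, 81, 86, 92, 102, 116, 125, 145, 148]

Fragments:
  6→15: 9 bp
  15→24: 9 bp
  24→30: 6 bp
  30→38: 8 bp
  38→47: 9 bp
  47→51: 4 bp
  51→62: 11 bp
  62→75: 13 bp
  75→81: 6 bp
  81→86: 5 bp
  86→92: 6 bp
  92→102: 10 bp
  102→116: 14 bp
  116→125: 9 bp
  125→145: 20 bp
  145→148: 3 bp
  148→6 (wrap): 151-148+6 = 9 bp

[3,4,5,6,6,6,8,9,9,9,9,9,10,11,13,14,20]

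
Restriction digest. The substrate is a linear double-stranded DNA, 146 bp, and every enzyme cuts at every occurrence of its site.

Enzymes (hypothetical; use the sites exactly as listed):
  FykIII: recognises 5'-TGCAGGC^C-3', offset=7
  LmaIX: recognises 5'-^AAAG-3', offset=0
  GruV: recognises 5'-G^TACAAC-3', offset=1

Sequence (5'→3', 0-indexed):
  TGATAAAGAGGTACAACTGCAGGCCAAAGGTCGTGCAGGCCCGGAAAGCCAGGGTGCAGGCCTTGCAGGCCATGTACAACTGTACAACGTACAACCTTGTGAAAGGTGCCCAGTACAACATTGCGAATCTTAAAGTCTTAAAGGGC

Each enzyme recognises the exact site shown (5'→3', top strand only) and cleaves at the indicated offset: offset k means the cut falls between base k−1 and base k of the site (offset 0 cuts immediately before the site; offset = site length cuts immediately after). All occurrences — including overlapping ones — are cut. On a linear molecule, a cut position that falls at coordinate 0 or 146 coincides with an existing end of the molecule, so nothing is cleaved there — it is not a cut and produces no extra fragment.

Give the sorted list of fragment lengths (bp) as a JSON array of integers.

Site scan:
  FykIII TGCAGGCC/7: at [17, 33, 54, 63] ⇒ [24, 40, 61, 70]
  LmaIX AAAG/0: at [4, 25, 44, 101, 131, 139] ⇒ [4, 25, 44, 101, 131, 139]
  GruV GTACAAC/1: at [10, 73, 81, 88, 112] ⇒ [11, 74, 82, 89, 113]

All cut coordinates (distinct, sorted): [4, 11, 24, 25, 40, 44, 61, 70, 74, 82, 89, 101, 113, 131, 139]

Fragments:
  [0,4): 4 bp
  [4,11): 7 bp
  [11,24): 13 bp
  [24,25): 1 bp
  [25,40): 15 bp
  [40,44): 4 bp
  [44,61): 17 bp
  [61,70): 9 bp
  [70,74): 4 bp
  [74,82): 8 bp
  [82,89): 7 bp
  [89,101): 12 bp
  [101,113): 12 bp
  [113,131): 18 bp
  [131,139): 8 bp
  [139,146): 7 bp

[1,4,4,4,7,7,7,8,8,9,12,12,13,15,17,18]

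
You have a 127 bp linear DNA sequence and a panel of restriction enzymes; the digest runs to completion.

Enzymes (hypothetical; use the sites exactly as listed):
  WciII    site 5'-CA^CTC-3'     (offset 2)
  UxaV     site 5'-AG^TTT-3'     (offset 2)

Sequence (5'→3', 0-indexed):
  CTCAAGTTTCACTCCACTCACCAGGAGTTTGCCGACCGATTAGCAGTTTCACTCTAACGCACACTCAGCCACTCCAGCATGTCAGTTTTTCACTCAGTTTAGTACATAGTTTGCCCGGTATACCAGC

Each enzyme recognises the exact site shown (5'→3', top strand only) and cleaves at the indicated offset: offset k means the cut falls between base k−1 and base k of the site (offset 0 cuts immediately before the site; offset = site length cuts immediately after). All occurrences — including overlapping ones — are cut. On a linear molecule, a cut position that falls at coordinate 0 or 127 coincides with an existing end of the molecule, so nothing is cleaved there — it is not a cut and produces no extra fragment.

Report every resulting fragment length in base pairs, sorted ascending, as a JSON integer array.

Site scan:
  WciII CACTC/2: at [9, 14, 49, 61, 69, 90] ⇒ [11, 16, 51, 63, 71, 92]
  UxaV AGTTT/2: at [4, 25, 44, 83, 95, 107] ⇒ [6, 27, 46, 85, 97, 109]

All cut coordinates (distinct, sorted): [6, 11, 16, 27, 46, 51, 63, 71, 85, 92, 97, 109]

Fragments:
  [0,6): 6 bp
  [6,11): 5 bp
  [11,16): 5 bp
  [16,27): 11 bp
  [27,46): 19 bp
  [46,51): 5 bp
  [51,63): 12 bp
  [63,71): 8 bp
  [71,85): 14 bp
  [85,92): 7 bp
  [92,97): 5 bp
  [97,109): 12 bp
  [109,127): 18 bp

[5,5,5,5,6,7,8,11,12,12,14,18,19]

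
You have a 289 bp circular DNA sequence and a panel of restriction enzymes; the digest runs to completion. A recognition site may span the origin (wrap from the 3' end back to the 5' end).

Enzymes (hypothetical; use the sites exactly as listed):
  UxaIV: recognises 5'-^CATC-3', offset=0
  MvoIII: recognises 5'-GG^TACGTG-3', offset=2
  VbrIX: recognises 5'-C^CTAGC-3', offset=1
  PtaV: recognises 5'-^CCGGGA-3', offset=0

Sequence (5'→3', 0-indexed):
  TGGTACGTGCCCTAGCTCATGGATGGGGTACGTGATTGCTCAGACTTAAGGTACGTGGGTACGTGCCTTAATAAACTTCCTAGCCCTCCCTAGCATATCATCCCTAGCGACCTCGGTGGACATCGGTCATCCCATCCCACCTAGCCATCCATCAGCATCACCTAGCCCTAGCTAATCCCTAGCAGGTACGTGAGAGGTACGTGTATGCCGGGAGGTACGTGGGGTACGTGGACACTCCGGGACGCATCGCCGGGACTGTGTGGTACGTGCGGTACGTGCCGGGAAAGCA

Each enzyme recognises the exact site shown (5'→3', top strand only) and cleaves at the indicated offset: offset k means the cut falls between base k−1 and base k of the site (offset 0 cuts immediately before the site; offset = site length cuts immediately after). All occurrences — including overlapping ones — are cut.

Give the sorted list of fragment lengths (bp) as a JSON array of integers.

[4,5,5,5,5,6,6,6,6,7,8,8,8,8,8,8,9,9,9,10,10,11,11,12,14,14,17,17,20,23]

Per-enzyme occurrences:
  UxaIV (CATC, off=0): starts [98, 120, 127, 132, 145, 149, 155, 244] → cuts [98, 120, 127, 132, 145, 149, 155, 244]
  MvoIII (GGTACGTG, off=2): starts [1, 26, 49, 57, 184, 195, 213, 222, 261, 270] → cuts [3, 28, 51, 59, 186, 197, 215, 224, 263, 272]
  VbrIX (CCTAGC, off=1): starts [10, 78, 88, 102, 139, 160, 166, 177] → cuts [11, 79, 89, 103, 140, 161, 167, 178]
  PtaV (CCGGGA, off=0): starts [207, 236, 249, 278] → cuts [207, 236, 249, 278]

Pooled cuts: [3, 11, 28, 51, 59, 79, 89, 98, 103, 120, 127, 132, 140, 145, 149, 155, 161, 167, 178, 186, 197, 207, 215, 224, 236, 244, 249, 263, 272, 278]

Fragment lengths:
  3→11: 8 bp
  11→28: 17 bp
  28→51: 23 bp
  51→59: 8 bp
  59→79: 20 bp
  79→89: 10 bp
  89→98: 9 bp
  98→103: 5 bp
  103→120: 17 bp
  120→127: 7 bp
  127→132: 5 bp
  132→140: 8 bp
  140→145: 5 bp
  145→149: 4 bp
  149→155: 6 bp
  155→161: 6 bp
  161→167: 6 bp
  167→178: 11 bp
  178→186: 8 bp
  186→197: 11 bp
  197→207: 10 bp
  207→215: 8 bp
  215→224: 9 bp
  224→236: 12 bp
  236→244: 8 bp
  244→249: 5 bp
  249→263: 14 bp
  263→272: 9 bp
  272→278: 6 bp
  278→3 (wrap): 289-278+3 = 14 bp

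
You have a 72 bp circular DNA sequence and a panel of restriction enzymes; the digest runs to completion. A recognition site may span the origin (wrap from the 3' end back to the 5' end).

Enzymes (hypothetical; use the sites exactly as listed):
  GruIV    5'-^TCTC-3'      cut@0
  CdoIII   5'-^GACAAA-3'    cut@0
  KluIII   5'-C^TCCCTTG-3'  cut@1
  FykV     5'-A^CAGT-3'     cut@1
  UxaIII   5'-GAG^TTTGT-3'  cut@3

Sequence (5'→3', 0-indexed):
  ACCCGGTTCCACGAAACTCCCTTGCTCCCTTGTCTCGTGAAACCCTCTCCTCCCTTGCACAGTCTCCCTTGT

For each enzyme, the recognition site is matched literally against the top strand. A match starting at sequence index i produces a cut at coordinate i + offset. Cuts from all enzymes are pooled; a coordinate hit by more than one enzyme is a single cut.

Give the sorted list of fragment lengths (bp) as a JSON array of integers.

[2,3,5,7,8,9,13,25]

Scan for sites:
  GruIV (TCTC, off=0): starts [32, 45, 62] → cuts [32, 45, 62]
  CdoIII (GACAAA, off=0): no sites
  KluIII (CTCCCTTG, off=1): starts [16, 24, 49, 63] → cuts [17, 25, 50, 64]
  FykV (ACAGT, off=1): starts [58] → cuts [59]
  UxaIII (GAGTTTGT, off=3): no sites

All cut coordinates (distinct, sorted): [17, 25, 32, 45, 50, 59, 62, 64]

Fragment lengths:
  17→25: 8 bp
  25→32: 7 bp
  32→45: 13 bp
  45→50: 5 bp
  50→59: 9 bp
  59→62: 3 bp
  62→64: 2 bp
  64→17 (wrap): 72-64+17 = 25 bp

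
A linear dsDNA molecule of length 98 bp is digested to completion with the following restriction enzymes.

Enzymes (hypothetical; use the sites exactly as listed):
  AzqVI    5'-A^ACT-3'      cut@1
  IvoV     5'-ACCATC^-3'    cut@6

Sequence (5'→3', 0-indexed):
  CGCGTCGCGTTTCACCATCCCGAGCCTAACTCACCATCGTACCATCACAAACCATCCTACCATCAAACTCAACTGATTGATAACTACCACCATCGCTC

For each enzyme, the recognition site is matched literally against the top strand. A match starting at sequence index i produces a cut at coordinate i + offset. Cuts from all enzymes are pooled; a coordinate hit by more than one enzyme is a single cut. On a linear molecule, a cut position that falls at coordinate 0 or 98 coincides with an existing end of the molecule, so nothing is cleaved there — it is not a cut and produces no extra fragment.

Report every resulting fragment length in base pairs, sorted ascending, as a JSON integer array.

Site scan:
  AzqVI (AACT, off=1): starts [27, 65, 70, 81] → cuts [28, 66, 71, 82]
  IvoV (ACCATC, off=6): starts [13, 32, 40, 50, 58, 88] → cuts [19, 38, 46, 56, 64, 94]

All cut coordinates (distinct, sorted): [19, 28, 38, 46, 56, 64, 66, 71, 82, 94]

Fragments:
  [0,19): 19 bp
  [19,28): 9 bp
  [28,38): 10 bp
  [38,46): 8 bp
  [46,56): 10 bp
  [56,64): 8 bp
  [64,66): 2 bp
  [66,71): 5 bp
  [71,82): 11 bp
  [82,94): 12 bp
  [94,98): 4 bp

[2,4,5,8,8,9,10,10,11,12,19]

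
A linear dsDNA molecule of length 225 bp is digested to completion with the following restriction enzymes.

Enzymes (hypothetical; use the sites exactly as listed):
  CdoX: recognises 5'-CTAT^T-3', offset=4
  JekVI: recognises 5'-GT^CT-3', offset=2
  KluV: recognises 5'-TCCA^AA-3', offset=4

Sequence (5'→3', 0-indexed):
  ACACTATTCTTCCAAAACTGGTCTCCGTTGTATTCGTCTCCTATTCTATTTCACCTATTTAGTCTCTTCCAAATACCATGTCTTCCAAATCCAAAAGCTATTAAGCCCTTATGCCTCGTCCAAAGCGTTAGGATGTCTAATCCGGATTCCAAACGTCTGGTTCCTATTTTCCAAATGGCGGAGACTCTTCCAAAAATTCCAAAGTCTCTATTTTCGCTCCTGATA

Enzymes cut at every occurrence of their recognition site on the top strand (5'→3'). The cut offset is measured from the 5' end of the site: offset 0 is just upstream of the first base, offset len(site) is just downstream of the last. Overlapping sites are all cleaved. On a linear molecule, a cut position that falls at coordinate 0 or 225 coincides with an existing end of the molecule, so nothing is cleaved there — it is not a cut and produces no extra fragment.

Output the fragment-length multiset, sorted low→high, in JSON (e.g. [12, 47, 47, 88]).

Per-enzyme occurrences:
  CdoX CTATT/4: at [3, 40, 45, 54, 97, 163, 207] ⇒ [7, 44, 49, 58, 101, 167, 211]
  JekVI GTCT/2: at [20, 35, 61, 79, 134, 154, 203] ⇒ [22, 37, 63, 81, 136, 156, 205]
  KluV TCCAAA/4: at [10, 67, 83, 89, 118, 147, 169, 188, 197] ⇒ [14, 71, 87, 93, 122, 151, 173, 192, 201]

All cut coordinates (distinct, sorted): [7, 14, 22, 37, 44, 49, 58, 63, 71, 81, 87, 93, 101, 122, 136, 151, 156, 167, 173, 192, 201, 205, 211]

Fragment lengths:
  [0,7): 7 bp
  [7,14): 7 bp
  [14,22): 8 bp
  [22,37): 15 bp
  [37,44): 7 bp
  [44,49): 5 bp
  [49,58): 9 bp
  [58,63): 5 bp
  [63,71): 8 bp
  [71,81): 10 bp
  [81,87): 6 bp
  [87,93): 6 bp
  [93,101): 8 bp
  [101,122): 21 bp
  [122,136): 14 bp
  [136,151): 15 bp
  [151,156): 5 bp
  [156,167): 11 bp
  [167,173): 6 bp
  [173,192): 19 bp
  [192,201): 9 bp
  [201,205): 4 bp
  [205,211): 6 bp
  [211,225): 14 bp

[4,5,5,5,6,6,6,6,7,7,7,8,8,8,9,9,10,11,14,14,15,15,19,21]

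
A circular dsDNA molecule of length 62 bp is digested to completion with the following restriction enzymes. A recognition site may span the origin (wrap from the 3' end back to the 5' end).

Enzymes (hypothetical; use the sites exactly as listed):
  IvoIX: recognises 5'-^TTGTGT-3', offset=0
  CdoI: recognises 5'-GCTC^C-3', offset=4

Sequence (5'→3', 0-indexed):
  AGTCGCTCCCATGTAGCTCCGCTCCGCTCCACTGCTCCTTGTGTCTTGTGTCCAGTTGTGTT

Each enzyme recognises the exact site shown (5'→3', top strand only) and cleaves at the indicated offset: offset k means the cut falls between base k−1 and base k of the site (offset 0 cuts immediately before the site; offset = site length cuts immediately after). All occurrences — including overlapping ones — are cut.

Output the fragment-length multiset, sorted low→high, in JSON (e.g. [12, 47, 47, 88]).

[1,5,5,7,8,10,11,15]

Site scan:
  IvoIX (TTGTGT, off=0): starts [38, 45, 55] → cuts [38, 45, 55]
  CdoI (GCTCC, off=4): starts [4, 15, 20, 25, 33] → cuts [8, 19, 24, 29, 37]

All cut coordinates (distinct, sorted): [8, 19, 24, 29, 37, 38, 45, 55]

Fragments:
  8→19: 11 bp
  19→24: 5 bp
  24→29: 5 bp
  29→37: 8 bp
  37→38: 1 bp
  38→45: 7 bp
  45→55: 10 bp
  55→8 (wrap): 62-55+8 = 15 bp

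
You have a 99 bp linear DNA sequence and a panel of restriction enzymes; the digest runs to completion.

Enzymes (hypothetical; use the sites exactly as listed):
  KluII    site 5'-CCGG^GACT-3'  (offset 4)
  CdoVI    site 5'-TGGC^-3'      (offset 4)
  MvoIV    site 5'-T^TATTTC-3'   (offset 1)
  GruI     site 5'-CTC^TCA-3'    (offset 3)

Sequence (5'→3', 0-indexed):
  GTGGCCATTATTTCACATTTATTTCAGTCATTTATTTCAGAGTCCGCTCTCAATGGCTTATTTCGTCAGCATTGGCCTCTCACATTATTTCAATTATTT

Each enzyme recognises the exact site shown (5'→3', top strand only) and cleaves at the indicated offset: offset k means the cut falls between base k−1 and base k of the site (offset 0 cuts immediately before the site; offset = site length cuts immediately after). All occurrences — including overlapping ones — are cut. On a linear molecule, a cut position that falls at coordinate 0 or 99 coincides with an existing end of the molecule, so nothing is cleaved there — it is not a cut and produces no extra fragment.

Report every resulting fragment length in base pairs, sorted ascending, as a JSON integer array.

[1,3,3,5,6,8,11,13,14,17,18]

Site scan:
  KluII (CCGGGACT, off=4): no sites
  CdoVI (TGGC, off=4): starts [1, 53, 72] → cuts [5, 57, 76]
  MvoIV (TTATTTC, off=1): starts [7, 18, 31, 57, 84] → cuts [8, 19, 32, 58, 85]
  GruI (CTCTCA, off=3): starts [46, 76] → cuts [49, 79]

All cut coordinates (distinct, sorted): [5, 8, 19, 32, 49, 57, 58, 76, 79, 85]

Fragments:
  [0,5): 5 bp
  [5,8): 3 bp
  [8,19): 11 bp
  [19,32): 13 bp
  [32,49): 17 bp
  [49,57): 8 bp
  [57,58): 1 bp
  [58,76): 18 bp
  [76,79): 3 bp
  [79,85): 6 bp
  [85,99): 14 bp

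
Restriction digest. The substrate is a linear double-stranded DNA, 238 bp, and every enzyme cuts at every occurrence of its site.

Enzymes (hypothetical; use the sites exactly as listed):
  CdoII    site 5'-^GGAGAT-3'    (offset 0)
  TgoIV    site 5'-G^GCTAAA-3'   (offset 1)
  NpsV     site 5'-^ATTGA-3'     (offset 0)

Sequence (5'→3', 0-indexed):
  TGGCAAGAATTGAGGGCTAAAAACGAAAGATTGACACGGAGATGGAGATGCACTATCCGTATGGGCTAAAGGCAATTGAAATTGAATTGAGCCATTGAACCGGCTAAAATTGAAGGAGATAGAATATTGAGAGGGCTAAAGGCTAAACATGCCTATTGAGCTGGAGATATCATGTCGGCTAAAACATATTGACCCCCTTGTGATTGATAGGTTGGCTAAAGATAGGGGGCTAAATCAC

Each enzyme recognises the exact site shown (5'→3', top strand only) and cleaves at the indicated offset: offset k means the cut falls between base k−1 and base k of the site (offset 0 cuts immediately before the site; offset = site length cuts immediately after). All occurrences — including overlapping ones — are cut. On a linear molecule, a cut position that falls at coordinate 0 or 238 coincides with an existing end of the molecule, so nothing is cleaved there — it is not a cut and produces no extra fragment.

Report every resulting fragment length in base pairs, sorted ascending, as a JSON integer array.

Per-enzyme occurrences:
  CdoII (GGAGAT, off=0): starts [37, 43, 114, 162] → cuts [37, 43, 114, 162]
  TgoIV (GGCTAAA, off=1): starts [14, 63, 101, 133, 140, 176, 213, 227] → cuts [15, 64, 102, 134, 141, 177, 214, 228]
  NpsV (ATTGA, off=0): starts [8, 29, 74, 80, 85, 93, 108, 125, 154, 187, 202] → cuts [8, 29, 74, 80, 85, 93, 108, 125, 154, 187, 202]

All cut coordinates (distinct, sorted): [8, 15, 29, 37, 43, 64, 74, 80, 85, 93, 102, 108, 114, 125, 134, 141, 154, 162, 177, 187, 202, 214, 228]

Fragments:
  [0,8): 8 bp
  [8,15): 7 bp
  [15,29): 14 bp
  [29,37): 8 bp
  [37,43): 6 bp
  [43,64): 21 bp
  [64,74): 10 bp
  [74,80): 6 bp
  [80,85): 5 bp
  [85,93): 8 bp
  [93,102): 9 bp
  [102,108): 6 bp
  [108,114): 6 bp
  [114,125): 11 bp
  [125,134): 9 bp
  [134,141): 7 bp
  [141,154): 13 bp
  [154,162): 8 bp
  [162,177): 15 bp
  [177,187): 10 bp
  [187,202): 15 bp
  [202,214): 12 bp
  [214,228): 14 bp
  [228,238): 10 bp

[5,6,6,6,6,7,7,8,8,8,8,9,9,10,10,10,11,12,13,14,14,15,15,21]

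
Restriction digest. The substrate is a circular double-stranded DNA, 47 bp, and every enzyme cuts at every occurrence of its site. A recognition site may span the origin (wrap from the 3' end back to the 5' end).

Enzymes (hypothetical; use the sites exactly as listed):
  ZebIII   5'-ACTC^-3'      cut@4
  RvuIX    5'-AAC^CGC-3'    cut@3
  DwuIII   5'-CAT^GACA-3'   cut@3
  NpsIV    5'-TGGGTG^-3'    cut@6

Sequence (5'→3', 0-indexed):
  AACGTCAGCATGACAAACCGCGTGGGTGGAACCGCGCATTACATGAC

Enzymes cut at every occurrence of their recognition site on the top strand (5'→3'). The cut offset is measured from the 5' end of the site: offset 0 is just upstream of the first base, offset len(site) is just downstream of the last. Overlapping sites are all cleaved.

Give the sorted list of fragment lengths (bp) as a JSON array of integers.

[4,7,10,12,14]

Per-enzyme occurrences:
  ZebIII (ACTC, off=4): no sites
  RvuIX (AACCGC, off=3): starts [15, 29] → cuts [18, 32]
  DwuIII (CATGACA, off=3): starts [8, 41] → cuts [11, 44]
  NpsIV (TGGGTG, off=6): starts [22] → cuts [28]

All cut coordinates (distinct, sorted): [11, 18, 28, 32, 44]

Fragments:
  11→18: 7 bp
  18→28: 10 bp
  28→32: 4 bp
  32→44: 12 bp
  44→11 (wrap): 47-44+11 = 14 bp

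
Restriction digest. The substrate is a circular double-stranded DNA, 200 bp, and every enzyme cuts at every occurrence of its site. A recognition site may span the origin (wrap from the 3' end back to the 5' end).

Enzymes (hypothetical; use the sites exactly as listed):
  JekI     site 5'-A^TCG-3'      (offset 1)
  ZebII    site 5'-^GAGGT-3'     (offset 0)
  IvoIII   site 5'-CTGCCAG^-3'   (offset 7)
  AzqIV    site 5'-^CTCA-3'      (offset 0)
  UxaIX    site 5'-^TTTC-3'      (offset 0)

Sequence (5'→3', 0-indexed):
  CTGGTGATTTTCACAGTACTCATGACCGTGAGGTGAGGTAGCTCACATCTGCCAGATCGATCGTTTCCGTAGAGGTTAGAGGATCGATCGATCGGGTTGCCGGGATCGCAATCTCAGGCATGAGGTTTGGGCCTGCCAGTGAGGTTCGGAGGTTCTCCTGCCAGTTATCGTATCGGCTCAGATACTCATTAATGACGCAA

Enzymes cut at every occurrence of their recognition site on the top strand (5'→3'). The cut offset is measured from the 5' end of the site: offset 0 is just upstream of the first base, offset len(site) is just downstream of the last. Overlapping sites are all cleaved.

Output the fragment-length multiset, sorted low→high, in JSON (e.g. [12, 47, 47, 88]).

[1,1,3,3,4,4,4,4,5,5,7,7,8,8,8,9,10,11,12,14,14,16,18,24]

Scan for sites:
  JekI (ATCG, off=1): starts [55, 59, 82, 86, 90, 104, 166, 171] → cuts [56, 60, 83, 87, 91, 105, 167, 172]
  ZebII (GAGGT, off=0): starts [29, 34, 71, 121, 140, 148] → cuts [29, 34, 71, 121, 140, 148]
  IvoIII (CTGCCAG, off=7): starts [48, 132, 157] → cuts [55, 139, 164]
  AzqIV (CTCA, off=0): starts [18, 41, 112, 176, 184] → cuts [18, 41, 112, 176, 184]
  UxaIX (TTTC, off=0): starts [8, 63] → cuts [8, 63]

Pooled cuts: [8, 18, 29, 34, 41, 55, 56, 60, 63, 71, 83, 87, 91, 105, 112, 121, 139, 140, 148, 164, 167, 172, 176, 184]

Fragments:
  8→18: 10 bp
  18→29: 11 bp
  29→34: 5 bp
  34→41: 7 bp
  41→55: 14 bp
  55→56: 1 bp
  56→60: 4 bp
  60→63: 3 bp
  63→71: 8 bp
  71→83: 12 bp
  83→87: 4 bp
  87→91: 4 bp
  91→105: 14 bp
  105→112: 7 bp
  112→121: 9 bp
  121→139: 18 bp
  139→140: 1 bp
  140→148: 8 bp
  148→164: 16 bp
  164→167: 3 bp
  167→172: 5 bp
  172→176: 4 bp
  176→184: 8 bp
  184→8 (wrap): 200-184+8 = 24 bp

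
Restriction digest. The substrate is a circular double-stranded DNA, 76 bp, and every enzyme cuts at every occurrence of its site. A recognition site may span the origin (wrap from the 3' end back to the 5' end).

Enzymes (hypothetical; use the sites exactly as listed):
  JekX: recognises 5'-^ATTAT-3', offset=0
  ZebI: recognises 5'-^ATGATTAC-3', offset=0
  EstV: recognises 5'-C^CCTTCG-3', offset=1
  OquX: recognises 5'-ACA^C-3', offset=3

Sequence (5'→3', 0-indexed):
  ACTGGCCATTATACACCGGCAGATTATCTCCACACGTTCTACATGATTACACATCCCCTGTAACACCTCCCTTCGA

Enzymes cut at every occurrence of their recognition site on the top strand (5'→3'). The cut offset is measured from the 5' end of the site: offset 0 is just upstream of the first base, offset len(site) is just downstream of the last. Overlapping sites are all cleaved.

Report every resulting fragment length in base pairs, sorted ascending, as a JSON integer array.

Site scan:
  JekX ATTAT/0: at [7, 22] ⇒ [7, 22]
  ZebI ATGATTAC/0: at [42] ⇒ [42]
  EstV CCCTTCG/1: at [68] ⇒ [69]
  OquX ACAC/3: at [12, 31, 48, 62] ⇒ [15, 34, 51, 65]

All cut coordinates (distinct, sorted): [7, 15, 22, 34, 42, 51, 65, 69]

Fragment lengths:
  7→15: 8 bp
  15→22: 7 bp
  22→34: 12 bp
  34→42: 8 bp
  42→51: 9 bp
  51→65: 14 bp
  65→69: 4 bp
  69→7 (wrap): 76-69+7 = 14 bp

[4,7,8,8,9,12,14,14]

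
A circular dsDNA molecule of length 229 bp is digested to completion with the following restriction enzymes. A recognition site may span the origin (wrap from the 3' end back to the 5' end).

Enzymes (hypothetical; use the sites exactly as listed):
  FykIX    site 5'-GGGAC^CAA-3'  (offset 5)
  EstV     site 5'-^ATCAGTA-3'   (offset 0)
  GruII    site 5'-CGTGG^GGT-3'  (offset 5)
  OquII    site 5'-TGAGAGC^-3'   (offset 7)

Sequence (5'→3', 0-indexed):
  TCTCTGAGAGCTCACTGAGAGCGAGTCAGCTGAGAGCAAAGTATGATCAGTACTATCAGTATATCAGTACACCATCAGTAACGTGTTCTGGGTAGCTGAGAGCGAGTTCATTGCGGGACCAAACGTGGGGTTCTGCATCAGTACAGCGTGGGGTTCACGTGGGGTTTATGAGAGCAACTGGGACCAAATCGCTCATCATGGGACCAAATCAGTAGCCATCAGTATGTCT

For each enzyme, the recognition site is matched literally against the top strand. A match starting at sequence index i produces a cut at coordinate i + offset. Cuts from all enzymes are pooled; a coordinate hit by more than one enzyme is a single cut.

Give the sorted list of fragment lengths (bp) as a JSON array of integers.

[3,8,8,8,9,9,9,10,11,11,11,13,15,15,16,20,23,30]

Site scan:
  FykIX GGGACCAA/5: at [114, 179, 199] ⇒ [119, 184, 204]
  EstV ATCAGTA/0: at [45, 54, 62, 73, 136, 207, 217] ⇒ [45, 54, 62, 73, 136, 207, 217]
  GruII CGTGGGGT/5: at [123, 146, 157] ⇒ [128, 151, 162]
  OquII TGAGAGC/7: at [4, 15, 30, 96, 168] ⇒ [11, 22, 37, 103, 175]

Pooled cuts: [11, 22, 37, 45, 54, 62, 73, 103, 119, 128, 136, 151, 162, 175, 184, 204, 207, 217]

Fragments:
  11→22: 11 bp
  22→37: 15 bp
  37→45: 8 bp
  45→54: 9 bp
  54→62: 8 bp
  62→73: 11 bp
  73→103: 30 bp
  103→119: 16 bp
  119→128: 9 bp
  128→136: 8 bp
  136→151: 15 bp
  151→162: 11 bp
  162→175: 13 bp
  175→184: 9 bp
  184→204: 20 bp
  204→207: 3 bp
  207→217: 10 bp
  217→11 (wrap): 229-217+11 = 23 bp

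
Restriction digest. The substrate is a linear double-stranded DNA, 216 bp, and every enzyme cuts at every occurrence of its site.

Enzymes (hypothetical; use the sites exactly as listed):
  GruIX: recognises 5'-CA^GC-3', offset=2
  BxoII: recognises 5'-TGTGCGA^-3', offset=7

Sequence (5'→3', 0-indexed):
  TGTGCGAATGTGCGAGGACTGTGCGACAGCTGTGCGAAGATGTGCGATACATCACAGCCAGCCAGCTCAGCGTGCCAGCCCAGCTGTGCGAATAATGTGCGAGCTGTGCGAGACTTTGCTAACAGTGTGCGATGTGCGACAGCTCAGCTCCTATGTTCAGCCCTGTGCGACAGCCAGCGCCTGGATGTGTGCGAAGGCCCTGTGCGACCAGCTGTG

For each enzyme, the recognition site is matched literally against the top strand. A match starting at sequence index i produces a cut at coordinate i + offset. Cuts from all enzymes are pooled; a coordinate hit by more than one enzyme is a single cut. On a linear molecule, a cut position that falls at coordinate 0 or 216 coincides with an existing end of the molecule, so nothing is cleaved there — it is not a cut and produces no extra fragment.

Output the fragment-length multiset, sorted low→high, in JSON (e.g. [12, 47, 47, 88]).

Scan for sites:
  GruIX CAGC/2: at [26, 54, 58, 62, 67, 75, 80, 139, 144, 157, 170, 174, 208] ⇒ [28, 56, 60, 64, 69, 77, 82, 141, 146, 159, 172, 176, 210]
  BxoII TGTGCGA/7: at [0, 8, 19, 30, 40, 84, 95, 104, 125, 132, 163, 187, 200] ⇒ [7, 15, 26, 37, 47, 91, 102, 111, 132, 139, 170, 194, 207]

Pooled cuts: [7, 15, 26, 28, 37, 47, 56, 60, 64, 69, 77, 82, 91, 102, 111, 132, 139, 141, 146, 159, 170, 172, 176, 194, 207, 210]

Fragments:
  [0,7): 7 bp
  [7,15): 8 bp
  [15,26): 11 bp
  [26,28): 2 bp
  [28,37): 9 bp
  [37,47): 10 bp
  [47,56): 9 bp
  [56,60): 4 bp
  [60,64): 4 bp
  [64,69): 5 bp
  [69,77): 8 bp
  [77,82): 5 bp
  [82,91): 9 bp
  [91,102): 11 bp
  [102,111): 9 bp
  [111,132): 21 bp
  [132,139): 7 bp
  [139,141): 2 bp
  [141,146): 5 bp
  [146,159): 13 bp
  [159,170): 11 bp
  [170,172): 2 bp
  [172,176): 4 bp
  [176,194): 18 bp
  [194,207): 13 bp
  [207,210): 3 bp
  [210,216): 6 bp

[2,2,2,3,4,4,4,5,5,5,6,7,7,8,8,9,9,9,9,10,11,11,11,13,13,18,21]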